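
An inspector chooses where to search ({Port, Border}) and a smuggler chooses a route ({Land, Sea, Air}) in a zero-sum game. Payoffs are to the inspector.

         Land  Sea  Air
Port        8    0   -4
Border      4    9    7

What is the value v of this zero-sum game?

Row minima: Port → -4, Border → 4; maximin = 4.
Column maxima: Land → 8, Sea → 9, Air → 7; minimax = 7.
4 ≠ 7, so there is no saddle point; optimal play is mixed.
Sea is strictly dominated by Air (it gives the inspector strictly more in every row), so the smuggler never plays it.
On the remaining 2×2 (Port, Border vs Land, Air):
Let the inspector play Port with probability p. Expected payoff against Land: 8p + 4(1−p) = 4p + 4; against Air: (-4)p + 7(1−p) = −11p + 7.
Setting these equal: 4p + 4 = −11p + 7 ⇒ 15p = 3 ⇒ p = 1/5, and the value is (4)·(1/5) + 4 = 24/5.
For the smuggler: with q = P(Land), equating Port's and Border's payoffs gives 12q − 4 = −3q + 7 ⇒ q = 11/15.

24/5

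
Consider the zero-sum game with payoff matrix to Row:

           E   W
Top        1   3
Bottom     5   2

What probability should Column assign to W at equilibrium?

4/5

Row minima: Top → 1, Bottom → 2; maximin = 2.
Column maxima: E → 5, W → 3; minimax = 3.
2 ≠ 3, so there is no saddle point; optimal play is mixed.
Let Row play Top with probability p. Expected payoff against E: 1p + 5(1−p) = −4p + 5; against W: 3p + 2(1−p) = p + 2.
Setting these equal: −4p + 5 = p + 2 ⇒ −5p = -3 ⇒ p = 3/5, and the value is (-4)·(3/5) + 5 = 13/5.
For Column: with q = P(E), equating Top's and Bottom's payoffs gives −2q + 3 = 3q + 2 ⇒ q = 1/5.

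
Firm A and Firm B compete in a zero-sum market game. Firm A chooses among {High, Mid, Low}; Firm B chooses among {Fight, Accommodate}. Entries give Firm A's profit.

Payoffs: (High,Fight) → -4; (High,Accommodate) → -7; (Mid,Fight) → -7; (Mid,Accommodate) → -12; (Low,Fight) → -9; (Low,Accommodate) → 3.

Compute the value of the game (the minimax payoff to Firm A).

Row minima: High → -7, Mid → -12, Low → -9; maximin = -7.
Column maxima: Fight → -4, Accommodate → 3; minimax = -4.
-7 ≠ -4, so there is no saddle point; optimal play is mixed.
Mid is strictly dominated by High, so Firm A never plays it.
On the remaining 2×2 (High, Low vs Fight, Accommodate):
Let Firm A play High with probability p. Expected payoff against Fight: (-4)p + (-9)(1−p) = 5p − 9; against Accommodate: (-7)p + 3(1−p) = −10p + 3.
Setting these equal: 5p − 9 = −10p + 3 ⇒ 15p = 12 ⇒ p = 4/5, and the value is (5)·(4/5) − 9 = -5.
For Firm B: with q = P(Fight), equating High's and Low's payoffs gives 3q − 7 = −12q + 3 ⇒ q = 2/3.

-5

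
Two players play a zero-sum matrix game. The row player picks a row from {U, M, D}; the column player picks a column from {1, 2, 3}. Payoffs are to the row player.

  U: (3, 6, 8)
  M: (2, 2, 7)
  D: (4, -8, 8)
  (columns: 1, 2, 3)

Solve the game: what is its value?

16/5

Row minima: U → 3, M → 2, D → -8; maximin = 3.
Column maxima: 1 → 4, 2 → 6, 3 → 8; minimax = 4.
3 ≠ 4, so there is no saddle point; optimal play is mixed.
M is strictly dominated by U, so the row player never plays it.
3 is strictly dominated by 1 (it gives the row player strictly more in every row), so the column player never plays it.
On the remaining 2×2 (U, D vs 1, 2):
Let the row player play U with probability p. Expected payoff against 1: 3p + 4(1−p) = −p + 4; against 2: 6p + (-8)(1−p) = 14p − 8.
Setting these equal: −p + 4 = 14p − 8 ⇒ −15p = -12 ⇒ p = 4/5, and the value is (-1)·(4/5) + 4 = 16/5.
For the column player: with q = P(1), equating U's and D's payoffs gives −3q + 6 = 12q − 8 ⇒ q = 14/15.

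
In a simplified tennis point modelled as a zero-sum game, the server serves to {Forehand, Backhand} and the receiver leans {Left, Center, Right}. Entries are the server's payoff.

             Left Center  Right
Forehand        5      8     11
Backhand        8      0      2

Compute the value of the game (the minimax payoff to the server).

64/11

Row minima: Forehand → 5, Backhand → 0; maximin = 5.
Column maxima: Left → 8, Center → 8, Right → 11; minimax = 8.
5 ≠ 8, so there is no saddle point; optimal play is mixed.
Right is strictly dominated by Center (it gives the server strictly more in every row), so the receiver never plays it.
On the remaining 2×2 (Forehand, Backhand vs Left, Center):
Let the server play Forehand with probability p. Expected payoff against Left: 5p + 8(1−p) = −3p + 8; against Center: 8p + 0(1−p) = 8p.
Setting these equal: −3p + 8 = 8p ⇒ −11p = -8 ⇒ p = 8/11, and the value is (-3)·(8/11) + 8 = 64/11.
For the receiver: with q = P(Left), equating Forehand's and Backhand's payoffs gives −3q + 8 = 8q ⇒ q = 8/11.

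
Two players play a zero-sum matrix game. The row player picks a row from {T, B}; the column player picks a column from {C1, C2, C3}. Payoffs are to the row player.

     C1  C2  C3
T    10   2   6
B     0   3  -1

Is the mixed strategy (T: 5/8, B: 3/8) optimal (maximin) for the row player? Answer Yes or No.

No

Against C1 this mix gives (5/8)·10 + (3/8)·0 = 25/4.
Against C2 this mix gives (5/8)·2 + (3/8)·3 = 19/8.
Against C3 this mix gives (5/8)·6 + (3/8)·(-1) = 27/8.
The column player will play C2, holding the row player to 19/8. Shifting weight toward the row that does better against C2 would raise this floor (the equalizing mix achieves 5/2 against both C2 and C3), so the proposed strategy is not optimal.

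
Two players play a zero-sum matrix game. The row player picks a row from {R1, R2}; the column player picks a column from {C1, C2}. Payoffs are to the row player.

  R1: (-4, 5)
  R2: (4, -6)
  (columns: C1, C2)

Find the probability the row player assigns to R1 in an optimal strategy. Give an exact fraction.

10/19

Row minima: R1 → -4, R2 → -6; maximin = -4.
Column maxima: C1 → 4, C2 → 5; minimax = 4.
-4 ≠ 4, so there is no saddle point; optimal play is mixed.
Let the row player play R1 with probability p. Expected payoff against C1: (-4)p + 4(1−p) = −8p + 4; against C2: 5p + (-6)(1−p) = 11p − 6.
Setting these equal: −8p + 4 = 11p − 6 ⇒ −19p = -10 ⇒ p = 10/19, and the value is (-8)·(10/19) + 4 = -4/19.
For the column player: with q = P(C1), equating R1's and R2's payoffs gives −9q + 5 = 10q − 6 ⇒ q = 11/19.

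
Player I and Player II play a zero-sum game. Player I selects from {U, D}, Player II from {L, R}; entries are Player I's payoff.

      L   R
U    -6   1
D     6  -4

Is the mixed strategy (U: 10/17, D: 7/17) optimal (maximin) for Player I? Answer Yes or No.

Yes

Against L this mix gives (10/17)·(-6) + (7/17)·6 = -18/17.
Against R this mix gives (10/17)·1 + (7/17)·(-4) = -18/17.
All of Player II's active replies (L, R) yield -18/17, and no column does worse for Player I. The mix makes Player II indifferent and guarantees -18/17, so it is optimal.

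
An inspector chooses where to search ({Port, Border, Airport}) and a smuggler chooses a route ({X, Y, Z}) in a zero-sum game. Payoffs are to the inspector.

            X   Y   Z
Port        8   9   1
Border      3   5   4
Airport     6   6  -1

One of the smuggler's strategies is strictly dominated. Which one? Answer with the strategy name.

Z holds the inspector's payoff strictly below Y in every row: 1 < 9, 4 < 5, -1 < 6.
So Y is strictly dominated for the smuggler.

Y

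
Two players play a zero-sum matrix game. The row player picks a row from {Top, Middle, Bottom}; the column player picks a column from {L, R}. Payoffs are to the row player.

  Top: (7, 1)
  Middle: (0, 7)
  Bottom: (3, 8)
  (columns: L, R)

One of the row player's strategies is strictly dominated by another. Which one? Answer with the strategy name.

Middle

Bottom gives a strictly higher payoff than Middle against every column: 3 > 0, 8 > 7.
So Middle is strictly dominated and the row player never plays it.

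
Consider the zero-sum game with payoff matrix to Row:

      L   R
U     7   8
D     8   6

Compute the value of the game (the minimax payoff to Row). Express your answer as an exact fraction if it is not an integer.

22/3

Row minima: U → 7, D → 6; maximin = 7.
Column maxima: L → 8, R → 8; minimax = 8.
7 ≠ 8, so there is no saddle point; optimal play is mixed.
Let Row play U with probability p. Expected payoff against L: 7p + 8(1−p) = −p + 8; against R: 8p + 6(1−p) = 2p + 6.
Setting these equal: −p + 8 = 2p + 6 ⇒ −3p = -2 ⇒ p = 2/3, and the value is (-1)·(2/3) + 8 = 22/3.
For Column: with q = P(L), equating U's and D's payoffs gives −q + 8 = 2q + 6 ⇒ q = 2/3.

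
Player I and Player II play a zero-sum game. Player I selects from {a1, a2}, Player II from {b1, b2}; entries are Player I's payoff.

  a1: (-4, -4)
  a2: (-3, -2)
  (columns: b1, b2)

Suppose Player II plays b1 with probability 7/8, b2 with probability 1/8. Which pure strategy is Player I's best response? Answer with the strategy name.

a2

Expected payoff of a1: (7/8)·(-4) + (1/8)·(-4) = -4.
Expected payoff of a2: (7/8)·(-3) + (1/8)·(-2) = -23/8.
The largest is -23/8, so Player I's best response is a2.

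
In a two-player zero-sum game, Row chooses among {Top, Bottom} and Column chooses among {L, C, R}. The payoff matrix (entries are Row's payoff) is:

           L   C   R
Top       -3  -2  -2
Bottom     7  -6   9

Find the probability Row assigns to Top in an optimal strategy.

13/14

Row minima: Top → -3, Bottom → -6; maximin = -3.
Column maxima: L → 7, C → -2, R → 9; minimax = -2.
-3 ≠ -2, so there is no saddle point; optimal play is mixed.
R is strictly dominated by L (it gives Row strictly more in every row), so Column never plays it.
On the remaining 2×2 (Top, Bottom vs L, C):
Let Row play Top with probability p. Expected payoff against L: (-3)p + 7(1−p) = −10p + 7; against C: (-2)p + (-6)(1−p) = 4p − 6.
Setting these equal: −10p + 7 = 4p − 6 ⇒ −14p = -13 ⇒ p = 13/14, and the value is (-10)·(13/14) + 7 = -16/7.
For Column: with q = P(L), equating Top's and Bottom's payoffs gives −q − 2 = 13q − 6 ⇒ q = 2/7.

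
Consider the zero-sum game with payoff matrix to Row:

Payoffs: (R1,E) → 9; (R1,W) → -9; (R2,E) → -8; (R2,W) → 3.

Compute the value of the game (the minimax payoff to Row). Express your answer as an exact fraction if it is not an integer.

Row minima: R1 → -9, R2 → -8; maximin = -8.
Column maxima: E → 9, W → 3; minimax = 3.
-8 ≠ 3, so there is no saddle point; optimal play is mixed.
Let Row play R1 with probability p. Expected payoff against E: 9p + (-8)(1−p) = 17p − 8; against W: (-9)p + 3(1−p) = −12p + 3.
Setting these equal: 17p − 8 = −12p + 3 ⇒ 29p = 11 ⇒ p = 11/29, and the value is (17)·(11/29) − 8 = -45/29.
For Column: with q = P(E), equating R1's and R2's payoffs gives 18q − 9 = −11q + 3 ⇒ q = 12/29.

-45/29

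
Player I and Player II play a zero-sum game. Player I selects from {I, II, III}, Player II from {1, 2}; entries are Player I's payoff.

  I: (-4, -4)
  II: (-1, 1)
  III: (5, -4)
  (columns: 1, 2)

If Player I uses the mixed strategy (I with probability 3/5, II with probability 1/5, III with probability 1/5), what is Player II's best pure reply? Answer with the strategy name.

2

If Player II plays 1, Player I's expected payoff is (3/5)·(-4) + (1/5)·(-1) + (1/5)·5 = -8/5.
If Player II plays 2, Player I's expected payoff is (3/5)·(-4) + (1/5)·1 + (1/5)·(-4) = -3.
Player II minimizes Player I's payoff; the smallest is -3, so the best response is 2.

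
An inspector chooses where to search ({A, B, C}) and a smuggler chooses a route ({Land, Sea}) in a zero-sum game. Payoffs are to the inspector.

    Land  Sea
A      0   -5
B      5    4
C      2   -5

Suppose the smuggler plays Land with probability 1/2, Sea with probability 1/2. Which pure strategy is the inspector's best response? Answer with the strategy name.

Expected payoff of A: (1/2)·0 + (1/2)·(-5) = -5/2.
Expected payoff of B: (1/2)·5 + (1/2)·4 = 9/2.
Expected payoff of C: (1/2)·2 + (1/2)·(-5) = -3/2.
The largest is 9/2, so the inspector's best response is B.

B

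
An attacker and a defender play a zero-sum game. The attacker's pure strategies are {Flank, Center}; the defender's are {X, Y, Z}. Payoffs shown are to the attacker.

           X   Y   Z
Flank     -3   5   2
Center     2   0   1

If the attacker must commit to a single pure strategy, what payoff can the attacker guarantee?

0

Row minima: Flank → -3, Center → 0.
The best of these is 0.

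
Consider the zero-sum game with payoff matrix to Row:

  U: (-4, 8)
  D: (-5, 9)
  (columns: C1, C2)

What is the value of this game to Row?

Row minima: U → -4, D → -5; maximin = -4.
Column maxima: C1 → -4, C2 → 9; minimax = -4.
Since maximin = minimax = -4, there is a saddle point and the value is -4.

-4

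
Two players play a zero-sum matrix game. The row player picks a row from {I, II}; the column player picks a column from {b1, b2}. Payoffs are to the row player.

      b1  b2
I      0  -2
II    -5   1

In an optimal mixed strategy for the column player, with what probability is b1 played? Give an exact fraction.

3/8

Row minima: I → -2, II → -5; maximin = -2.
Column maxima: b1 → 0, b2 → 1; minimax = 0.
-2 ≠ 0, so there is no saddle point; optimal play is mixed.
Let the row player play I with probability p. Expected payoff against b1: 0p + (-5)(1−p) = 5p − 5; against b2: (-2)p + 1(1−p) = −3p + 1.
Setting these equal: 5p − 5 = −3p + 1 ⇒ 8p = 6 ⇒ p = 3/4, and the value is (5)·(3/4) − 5 = -5/4.
For the column player: with q = P(b1), equating I's and II's payoffs gives 2q − 2 = −6q + 1 ⇒ q = 3/8.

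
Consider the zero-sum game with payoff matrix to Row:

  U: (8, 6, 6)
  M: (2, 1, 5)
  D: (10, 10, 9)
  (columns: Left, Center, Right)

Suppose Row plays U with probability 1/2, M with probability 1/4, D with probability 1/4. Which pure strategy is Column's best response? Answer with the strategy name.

If Column plays Left, Row's expected payoff is (1/2)·8 + (1/4)·2 + (1/4)·10 = 7.
If Column plays Center, Row's expected payoff is (1/2)·6 + (1/4)·1 + (1/4)·10 = 23/4.
If Column plays Right, Row's expected payoff is (1/2)·6 + (1/4)·5 + (1/4)·9 = 13/2.
Column minimizes Row's payoff; the smallest is 23/4, so the best response is Center.

Center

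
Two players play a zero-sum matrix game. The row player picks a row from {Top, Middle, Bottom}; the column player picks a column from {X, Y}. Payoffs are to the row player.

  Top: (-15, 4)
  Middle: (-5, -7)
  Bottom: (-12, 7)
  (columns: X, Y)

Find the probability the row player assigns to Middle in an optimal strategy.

Row minima: Top → -15, Middle → -7, Bottom → -12; maximin = -7.
Column maxima: X → -5, Y → 7; minimax = -5.
-7 ≠ -5, so there is no saddle point; optimal play is mixed.
Top is strictly dominated by Bottom, so the row player never plays it.
On the remaining 2×2 (Middle, Bottom vs X, Y):
Let the row player play Middle with probability p. Expected payoff against X: (-5)p + (-12)(1−p) = 7p − 12; against Y: (-7)p + 7(1−p) = −14p + 7.
Setting these equal: 7p − 12 = −14p + 7 ⇒ 21p = 19 ⇒ p = 19/21, and the value is (7)·(19/21) − 12 = -17/3.
For the column player: with q = P(X), equating Middle's and Bottom's payoffs gives 2q − 7 = −19q + 7 ⇒ q = 2/3.

19/21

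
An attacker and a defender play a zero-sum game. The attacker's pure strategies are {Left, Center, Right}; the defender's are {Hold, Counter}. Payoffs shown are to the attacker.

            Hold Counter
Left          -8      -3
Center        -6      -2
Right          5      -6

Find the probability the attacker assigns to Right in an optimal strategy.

4/15

Row minima: Left → -8, Center → -6, Right → -6; maximin = -6.
Column maxima: Hold → 5, Counter → -2; minimax = -2.
-6 ≠ -2, so there is no saddle point; optimal play is mixed.
Left is strictly dominated by Center, so the attacker never plays it.
On the remaining 2×2 (Center, Right vs Hold, Counter):
Let the attacker play Center with probability p. Expected payoff against Hold: (-6)p + 5(1−p) = −11p + 5; against Counter: (-2)p + (-6)(1−p) = 4p − 6.
Setting these equal: −11p + 5 = 4p − 6 ⇒ −15p = -11 ⇒ p = 11/15, and the value is (-11)·(11/15) + 5 = -46/15.
For the defender: with q = P(Hold), equating Center's and Right's payoffs gives −4q − 2 = 11q − 6 ⇒ q = 4/15.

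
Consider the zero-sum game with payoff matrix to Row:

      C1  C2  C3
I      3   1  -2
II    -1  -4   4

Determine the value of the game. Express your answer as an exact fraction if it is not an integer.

-4/11

Row minima: I → -2, II → -4; maximin = -2.
Column maxima: C1 → 3, C2 → 1, C3 → 4; minimax = 1.
-2 ≠ 1, so there is no saddle point; optimal play is mixed.
C1 is strictly dominated by C2 (it gives Row strictly more in every row), so Column never plays it.
On the remaining 2×2 (I, II vs C2, C3):
Let Row play I with probability p. Expected payoff against C2: 1p + (-4)(1−p) = 5p − 4; against C3: (-2)p + 4(1−p) = −6p + 4.
Setting these equal: 5p − 4 = −6p + 4 ⇒ 11p = 8 ⇒ p = 8/11, and the value is (5)·(8/11) − 4 = -4/11.
For Column: with q = P(C2), equating I's and II's payoffs gives 3q − 2 = −8q + 4 ⇒ q = 6/11.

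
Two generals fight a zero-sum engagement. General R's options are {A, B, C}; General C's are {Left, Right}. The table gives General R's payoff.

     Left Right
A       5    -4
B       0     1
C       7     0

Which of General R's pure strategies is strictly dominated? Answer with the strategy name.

C gives a strictly higher payoff than A against every column: 7 > 5, 0 > -4.
So A is strictly dominated and General R never plays it.

A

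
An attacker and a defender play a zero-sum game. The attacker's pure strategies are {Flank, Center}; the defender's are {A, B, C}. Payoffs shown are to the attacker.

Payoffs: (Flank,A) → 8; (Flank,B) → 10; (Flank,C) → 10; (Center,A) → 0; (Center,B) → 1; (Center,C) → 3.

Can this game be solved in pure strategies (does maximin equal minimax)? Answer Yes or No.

Row minima: Flank → 8, Center → 0; maximin = 8.
Column maxima: A → 8, B → 10, C → 10; minimax = 8.
maximin = minimax = 8, so a saddle point exists.

Yes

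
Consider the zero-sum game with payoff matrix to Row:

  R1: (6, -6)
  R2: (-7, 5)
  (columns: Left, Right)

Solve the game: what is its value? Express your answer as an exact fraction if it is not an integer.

-1/2

Row minima: R1 → -6, R2 → -7; maximin = -6.
Column maxima: Left → 6, Right → 5; minimax = 5.
-6 ≠ 5, so there is no saddle point; optimal play is mixed.
Let Row play R1 with probability p. Expected payoff against Left: 6p + (-7)(1−p) = 13p − 7; against Right: (-6)p + 5(1−p) = −11p + 5.
Setting these equal: 13p − 7 = −11p + 5 ⇒ 24p = 12 ⇒ p = 1/2, and the value is (13)·(1/2) − 7 = -1/2.
For Column: with q = P(Left), equating R1's and R2's payoffs gives 12q − 6 = −12q + 5 ⇒ q = 11/24.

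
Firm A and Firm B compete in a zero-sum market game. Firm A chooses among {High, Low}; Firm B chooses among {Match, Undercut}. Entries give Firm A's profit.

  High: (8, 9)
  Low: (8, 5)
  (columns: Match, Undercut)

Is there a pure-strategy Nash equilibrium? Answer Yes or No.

Row minima: High → 8, Low → 5; maximin = 8.
Column maxima: Match → 8, Undercut → 9; minimax = 8.
maximin = minimax = 8, so a saddle point exists.

Yes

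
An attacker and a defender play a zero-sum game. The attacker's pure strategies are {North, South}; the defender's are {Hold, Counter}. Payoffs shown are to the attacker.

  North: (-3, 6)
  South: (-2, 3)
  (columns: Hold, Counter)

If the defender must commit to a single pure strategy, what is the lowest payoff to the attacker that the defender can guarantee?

Column maxima: Hold → -2, Counter → 6.
The smallest of these is -2.

-2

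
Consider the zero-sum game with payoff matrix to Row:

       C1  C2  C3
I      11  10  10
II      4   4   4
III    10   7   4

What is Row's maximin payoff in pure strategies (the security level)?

10

Row minima: I → 10, II → 4, III → 4.
The best of these is 10.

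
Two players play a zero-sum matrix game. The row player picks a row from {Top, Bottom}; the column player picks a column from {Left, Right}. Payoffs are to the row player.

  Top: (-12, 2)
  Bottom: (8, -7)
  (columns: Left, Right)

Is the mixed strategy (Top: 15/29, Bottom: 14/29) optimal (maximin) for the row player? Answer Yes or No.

Yes

Against Left this mix gives (15/29)·(-12) + (14/29)·8 = -68/29.
Against Right this mix gives (15/29)·2 + (14/29)·(-7) = -68/29.
All of the column player's active replies (Left, Right) yield -68/29, and no column does worse for the row player. The mix makes the column player indifferent and guarantees -68/29, so it is optimal.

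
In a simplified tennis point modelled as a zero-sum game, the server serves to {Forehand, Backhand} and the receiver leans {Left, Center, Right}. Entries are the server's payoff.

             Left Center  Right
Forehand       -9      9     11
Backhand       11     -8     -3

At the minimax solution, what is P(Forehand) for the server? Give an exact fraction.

Row minima: Forehand → -9, Backhand → -8; maximin = -8.
Column maxima: Left → 11, Center → 9, Right → 11; minimax = 9.
-8 ≠ 9, so there is no saddle point; optimal play is mixed.
Right is strictly dominated by Center (it gives the server strictly more in every row), so the receiver never plays it.
On the remaining 2×2 (Forehand, Backhand vs Left, Center):
Let the server play Forehand with probability p. Expected payoff against Left: (-9)p + 11(1−p) = −20p + 11; against Center: 9p + (-8)(1−p) = 17p − 8.
Setting these equal: −20p + 11 = 17p − 8 ⇒ −37p = -19 ⇒ p = 19/37, and the value is (-20)·(19/37) + 11 = 27/37.
For the receiver: with q = P(Left), equating Forehand's and Backhand's payoffs gives −18q + 9 = 19q − 8 ⇒ q = 17/37.

19/37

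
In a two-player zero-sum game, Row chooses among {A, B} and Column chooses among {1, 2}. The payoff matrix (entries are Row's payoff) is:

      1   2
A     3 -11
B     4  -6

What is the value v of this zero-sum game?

-6

Row minima: A → -11, B → -6; maximin = -6.
Column maxima: 1 → 4, 2 → -6; minimax = -6.
Since maximin = minimax = -6, there is a saddle point and the value is -6.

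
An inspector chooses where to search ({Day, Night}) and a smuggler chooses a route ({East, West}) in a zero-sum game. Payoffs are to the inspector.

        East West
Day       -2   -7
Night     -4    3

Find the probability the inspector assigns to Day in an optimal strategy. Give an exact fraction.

Row minima: Day → -7, Night → -4; maximin = -4.
Column maxima: East → -2, West → 3; minimax = -2.
-4 ≠ -2, so there is no saddle point; optimal play is mixed.
Let the inspector play Day with probability p. Expected payoff against East: (-2)p + (-4)(1−p) = 2p − 4; against West: (-7)p + 3(1−p) = −10p + 3.
Setting these equal: 2p − 4 = −10p + 3 ⇒ 12p = 7 ⇒ p = 7/12, and the value is (2)·(7/12) − 4 = -17/6.
For the smuggler: with q = P(East), equating Day's and Night's payoffs gives 5q − 7 = −7q + 3 ⇒ q = 5/6.

7/12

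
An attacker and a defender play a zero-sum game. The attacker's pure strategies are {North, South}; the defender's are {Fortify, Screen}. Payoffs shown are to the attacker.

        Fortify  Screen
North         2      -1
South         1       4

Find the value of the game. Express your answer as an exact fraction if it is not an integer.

3/2

Row minima: North → -1, South → 1; maximin = 1.
Column maxima: Fortify → 2, Screen → 4; minimax = 2.
1 ≠ 2, so there is no saddle point; optimal play is mixed.
Let the attacker play North with probability p. Expected payoff against Fortify: 2p + 1(1−p) = p + 1; against Screen: (-1)p + 4(1−p) = −5p + 4.
Setting these equal: p + 1 = −5p + 4 ⇒ 6p = 3 ⇒ p = 1/2, and the value is (1)·(1/2) + 1 = 3/2.
For the defender: with q = P(Fortify), equating North's and South's payoffs gives 3q − 1 = −3q + 4 ⇒ q = 5/6.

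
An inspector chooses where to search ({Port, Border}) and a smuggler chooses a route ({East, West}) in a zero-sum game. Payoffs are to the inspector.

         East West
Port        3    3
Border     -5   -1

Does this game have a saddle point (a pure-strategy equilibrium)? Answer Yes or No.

Row minima: Port → 3, Border → -5; maximin = 3.
Column maxima: East → 3, West → 3; minimax = 3.
maximin = minimax = 3, so a saddle point exists.

Yes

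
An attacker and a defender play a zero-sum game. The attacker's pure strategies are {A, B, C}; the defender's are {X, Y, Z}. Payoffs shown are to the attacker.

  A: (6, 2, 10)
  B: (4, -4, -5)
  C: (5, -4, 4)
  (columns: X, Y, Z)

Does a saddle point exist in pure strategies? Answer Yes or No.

Row minima: A → 2, B → -5, C → -4; maximin = 2.
Column maxima: X → 6, Y → 2, Z → 10; minimax = 2.
maximin = minimax = 2, so a saddle point exists.

Yes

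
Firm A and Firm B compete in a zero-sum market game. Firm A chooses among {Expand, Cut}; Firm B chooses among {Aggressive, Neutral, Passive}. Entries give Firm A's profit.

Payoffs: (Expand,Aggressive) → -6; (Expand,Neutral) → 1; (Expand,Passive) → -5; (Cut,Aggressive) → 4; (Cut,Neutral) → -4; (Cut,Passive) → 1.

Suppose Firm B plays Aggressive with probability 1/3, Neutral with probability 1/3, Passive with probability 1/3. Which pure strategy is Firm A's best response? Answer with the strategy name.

Expected payoff of Expand: (1/3)·(-6) + (1/3)·1 + (1/3)·(-5) = -10/3.
Expected payoff of Cut: (1/3)·4 + (1/3)·(-4) + (1/3)·1 = 1/3.
The largest is 1/3, so Firm A's best response is Cut.

Cut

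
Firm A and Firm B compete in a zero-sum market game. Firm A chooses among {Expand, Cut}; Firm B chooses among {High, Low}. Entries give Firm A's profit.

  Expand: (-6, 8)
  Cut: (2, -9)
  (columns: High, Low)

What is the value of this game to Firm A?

-38/25

Row minima: Expand → -6, Cut → -9; maximin = -6.
Column maxima: High → 2, Low → 8; minimax = 2.
-6 ≠ 2, so there is no saddle point; optimal play is mixed.
Let Firm A play Expand with probability p. Expected payoff against High: (-6)p + 2(1−p) = −8p + 2; against Low: 8p + (-9)(1−p) = 17p − 9.
Setting these equal: −8p + 2 = 17p − 9 ⇒ −25p = -11 ⇒ p = 11/25, and the value is (-8)·(11/25) + 2 = -38/25.
For Firm B: with q = P(High), equating Expand's and Cut's payoffs gives −14q + 8 = 11q − 9 ⇒ q = 17/25.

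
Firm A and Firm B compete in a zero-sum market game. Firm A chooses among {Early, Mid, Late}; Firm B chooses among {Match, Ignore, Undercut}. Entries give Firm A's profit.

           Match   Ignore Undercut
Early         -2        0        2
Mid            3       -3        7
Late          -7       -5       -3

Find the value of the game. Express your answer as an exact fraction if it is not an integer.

Row minima: Early → -2, Mid → -3, Late → -7; maximin = -2.
Column maxima: Match → 3, Ignore → 0, Undercut → 7; minimax = 0.
-2 ≠ 0, so there is no saddle point; optimal play is mixed.
Late is strictly dominated by Early, so Firm A never plays it.
Undercut is strictly dominated by Match (it gives Firm A strictly more in every row), so Firm B never plays it.
On the remaining 2×2 (Early, Mid vs Match, Ignore):
Let Firm A play Early with probability p. Expected payoff against Match: (-2)p + 3(1−p) = −5p + 3; against Ignore: 0p + (-3)(1−p) = 3p − 3.
Setting these equal: −5p + 3 = 3p − 3 ⇒ −8p = -6 ⇒ p = 3/4, and the value is (-5)·(3/4) + 3 = -3/4.
For Firm B: with q = P(Match), equating Early's and Mid's payoffs gives −2q = 6q − 3 ⇒ q = 3/8.

-3/4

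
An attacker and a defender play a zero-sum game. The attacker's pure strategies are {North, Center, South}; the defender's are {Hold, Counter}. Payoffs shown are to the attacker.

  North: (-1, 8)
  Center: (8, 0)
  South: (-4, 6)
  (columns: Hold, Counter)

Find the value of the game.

64/17

Row minima: North → -1, Center → 0, South → -4; maximin = 0.
Column maxima: Hold → 8, Counter → 8; minimax = 8.
0 ≠ 8, so there is no saddle point; optimal play is mixed.
South is strictly dominated by North, so the attacker never plays it.
On the remaining 2×2 (North, Center vs Hold, Counter):
Let the attacker play North with probability p. Expected payoff against Hold: (-1)p + 8(1−p) = −9p + 8; against Counter: 8p + 0(1−p) = 8p.
Setting these equal: −9p + 8 = 8p ⇒ −17p = -8 ⇒ p = 8/17, and the value is (-9)·(8/17) + 8 = 64/17.
For the defender: with q = P(Hold), equating North's and Center's payoffs gives −9q + 8 = 8q ⇒ q = 8/17.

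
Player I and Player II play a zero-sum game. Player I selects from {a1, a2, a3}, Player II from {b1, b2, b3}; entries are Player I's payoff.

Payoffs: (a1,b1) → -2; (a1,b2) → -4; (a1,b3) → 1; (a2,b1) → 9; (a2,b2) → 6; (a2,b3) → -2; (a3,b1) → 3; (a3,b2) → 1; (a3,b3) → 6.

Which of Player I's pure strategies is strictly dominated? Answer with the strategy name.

a1

a3 gives a strictly higher payoff than a1 against every column: 3 > -2, 1 > -4, 6 > 1.
So a1 is strictly dominated and Player I never plays it.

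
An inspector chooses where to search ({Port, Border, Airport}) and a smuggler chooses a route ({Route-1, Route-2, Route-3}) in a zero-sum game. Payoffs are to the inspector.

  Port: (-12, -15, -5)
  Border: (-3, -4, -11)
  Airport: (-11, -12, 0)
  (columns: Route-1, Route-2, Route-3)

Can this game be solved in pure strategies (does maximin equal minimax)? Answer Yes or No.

Row minima: Port → -15, Border → -11, Airport → -12; maximin = -11.
Column maxima: Route-1 → -3, Route-2 → -4, Route-3 → 0; minimax = -4.
-11 ≠ -4, so no pure-strategy equilibrium exists.

No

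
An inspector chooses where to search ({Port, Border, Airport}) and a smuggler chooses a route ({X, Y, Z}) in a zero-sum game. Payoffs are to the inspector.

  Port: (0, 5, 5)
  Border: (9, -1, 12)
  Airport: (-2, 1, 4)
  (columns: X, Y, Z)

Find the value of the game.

Row minima: Port → 0, Border → -1, Airport → -2; maximin = 0.
Column maxima: X → 9, Y → 5, Z → 12; minimax = 5.
0 ≠ 5, so there is no saddle point; optimal play is mixed.
Airport is strictly dominated by Port, so the inspector never plays it.
Z is strictly dominated by X (it gives the inspector strictly more in every row), so the smuggler never plays it.
On the remaining 2×2 (Port, Border vs X, Y):
Let the inspector play Port with probability p. Expected payoff against X: 0p + 9(1−p) = −9p + 9; against Y: 5p + (-1)(1−p) = 6p − 1.
Setting these equal: −9p + 9 = 6p − 1 ⇒ −15p = -10 ⇒ p = 2/3, and the value is (-9)·(2/3) + 9 = 3.
For the smuggler: with q = P(X), equating Port's and Border's payoffs gives −5q + 5 = 10q − 1 ⇒ q = 2/5.

3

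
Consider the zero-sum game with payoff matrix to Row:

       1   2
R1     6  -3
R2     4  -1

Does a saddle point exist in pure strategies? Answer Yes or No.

Yes

Row minima: R1 → -3, R2 → -1; maximin = -1.
Column maxima: 1 → 6, 2 → -1; minimax = -1.
maximin = minimax = -1, so a saddle point exists.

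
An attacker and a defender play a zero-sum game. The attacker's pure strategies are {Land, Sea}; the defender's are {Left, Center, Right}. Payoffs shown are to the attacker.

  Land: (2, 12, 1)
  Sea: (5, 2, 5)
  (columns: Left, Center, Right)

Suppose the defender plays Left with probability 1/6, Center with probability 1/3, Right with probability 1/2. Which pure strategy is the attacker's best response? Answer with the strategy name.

Land

Expected payoff of Land: (1/6)·2 + (1/3)·12 + (1/2)·1 = 29/6.
Expected payoff of Sea: (1/6)·5 + (1/3)·2 + (1/2)·5 = 4.
The largest is 29/6, so the attacker's best response is Land.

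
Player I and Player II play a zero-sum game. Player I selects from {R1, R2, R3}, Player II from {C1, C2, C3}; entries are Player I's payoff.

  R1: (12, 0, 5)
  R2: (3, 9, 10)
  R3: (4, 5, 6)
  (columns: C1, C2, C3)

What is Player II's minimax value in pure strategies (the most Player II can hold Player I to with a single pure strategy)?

9

Column maxima: C1 → 12, C2 → 9, C3 → 10.
The smallest of these is 9.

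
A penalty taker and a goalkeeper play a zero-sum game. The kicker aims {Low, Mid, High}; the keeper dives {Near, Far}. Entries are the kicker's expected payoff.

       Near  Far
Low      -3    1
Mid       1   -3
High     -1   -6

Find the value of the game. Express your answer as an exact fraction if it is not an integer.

Row minima: Low → -3, Mid → -3, High → -6; maximin = -3.
Column maxima: Near → 1, Far → 1; minimax = 1.
-3 ≠ 1, so there is no saddle point; optimal play is mixed.
High is strictly dominated by Mid, so the kicker never plays it.
On the remaining 2×2 (Low, Mid vs Near, Far):
Let the kicker play Low with probability p. Expected payoff against Near: (-3)p + 1(1−p) = −4p + 1; against Far: 1p + (-3)(1−p) = 4p − 3.
Setting these equal: −4p + 1 = 4p − 3 ⇒ −8p = -4 ⇒ p = 1/2, and the value is (-4)·(1/2) + 1 = -1.
For the keeper: with q = P(Near), equating Low's and Mid's payoffs gives −4q + 1 = 4q − 3 ⇒ q = 1/2.

-1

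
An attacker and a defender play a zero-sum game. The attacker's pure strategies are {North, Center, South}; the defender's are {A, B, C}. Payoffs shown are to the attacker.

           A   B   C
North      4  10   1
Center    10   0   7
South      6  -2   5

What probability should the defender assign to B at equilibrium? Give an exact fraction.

Row minima: North → 1, Center → 0, South → -2; maximin = 1.
Column maxima: A → 10, B → 10, C → 7; minimax = 7.
1 ≠ 7, so there is no saddle point; optimal play is mixed.
South is strictly dominated by Center, so the attacker never plays it.
A is strictly dominated by C (it gives the attacker strictly more in every row), so the defender never plays it.
On the remaining 2×2 (North, Center vs B, C):
Let the attacker play North with probability p. Expected payoff against B: 10p + 0(1−p) = 10p; against C: 1p + 7(1−p) = −6p + 7.
Setting these equal: 10p = −6p + 7 ⇒ 16p = 7 ⇒ p = 7/16, and the value is (10)·(7/16) = 35/8.
For the defender: with q = P(B), equating North's and Center's payoffs gives 9q + 1 = −7q + 7 ⇒ q = 3/8.

3/8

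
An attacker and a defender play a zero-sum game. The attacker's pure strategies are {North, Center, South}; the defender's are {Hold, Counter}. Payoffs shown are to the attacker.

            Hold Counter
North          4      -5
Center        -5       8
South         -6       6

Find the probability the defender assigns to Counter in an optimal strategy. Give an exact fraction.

9/22

Row minima: North → -5, Center → -5, South → -6; maximin = -5.
Column maxima: Hold → 4, Counter → 8; minimax = 4.
-5 ≠ 4, so there is no saddle point; optimal play is mixed.
South is strictly dominated by Center, so the attacker never plays it.
On the remaining 2×2 (North, Center vs Hold, Counter):
Let the attacker play North with probability p. Expected payoff against Hold: 4p + (-5)(1−p) = 9p − 5; against Counter: (-5)p + 8(1−p) = −13p + 8.
Setting these equal: 9p − 5 = −13p + 8 ⇒ 22p = 13 ⇒ p = 13/22, and the value is (9)·(13/22) − 5 = 7/22.
For the defender: with q = P(Hold), equating North's and Center's payoffs gives 9q − 5 = −13q + 8 ⇒ q = 13/22.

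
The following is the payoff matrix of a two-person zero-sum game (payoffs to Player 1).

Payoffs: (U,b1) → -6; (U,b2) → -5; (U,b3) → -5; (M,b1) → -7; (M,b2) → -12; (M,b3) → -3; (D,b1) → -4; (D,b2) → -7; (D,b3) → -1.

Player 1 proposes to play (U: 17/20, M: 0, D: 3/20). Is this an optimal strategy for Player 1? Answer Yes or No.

Against b1 this mix gives (17/20)·(-6) + (3/20)·(-4) = -57/10.
Against b2 this mix gives (17/20)·(-5) + (3/20)·(-7) = -53/10.
Against b3 this mix gives (17/20)·(-5) + (3/20)·(-1) = -22/5.
Player 2 will play b1, holding Player 1 to -57/10. Shifting weight toward the row that does better against b1 would raise this floor (the equalizing mix achieves -11/2 against both b1 and b2), so the proposed strategy is not optimal.

No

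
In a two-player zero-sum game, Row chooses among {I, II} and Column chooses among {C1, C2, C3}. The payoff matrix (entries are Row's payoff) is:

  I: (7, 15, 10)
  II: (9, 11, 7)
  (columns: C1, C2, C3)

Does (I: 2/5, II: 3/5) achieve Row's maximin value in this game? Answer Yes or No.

Yes

Against C1 this mix gives (2/5)·7 + (3/5)·9 = 41/5.
Against C2 this mix gives (2/5)·15 + (3/5)·11 = 63/5.
Against C3 this mix gives (2/5)·10 + (3/5)·7 = 41/5.
All of Column's active replies (C1, C3) yield 41/5, and no column does worse for Row. The mix makes Column indifferent and guarantees 41/5, so it is optimal.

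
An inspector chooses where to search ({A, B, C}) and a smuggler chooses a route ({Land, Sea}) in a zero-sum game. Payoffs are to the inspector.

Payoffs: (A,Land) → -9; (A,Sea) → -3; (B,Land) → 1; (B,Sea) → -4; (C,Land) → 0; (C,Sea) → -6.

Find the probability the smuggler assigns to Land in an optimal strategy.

1/11

Row minima: A → -9, B → -4, C → -6; maximin = -4.
Column maxima: Land → 1, Sea → -3; minimax = -3.
-4 ≠ -3, so there is no saddle point; optimal play is mixed.
C is strictly dominated by B, so the inspector never plays it.
On the remaining 2×2 (A, B vs Land, Sea):
Let the inspector play A with probability p. Expected payoff against Land: (-9)p + 1(1−p) = −10p + 1; against Sea: (-3)p + (-4)(1−p) = p − 4.
Setting these equal: −10p + 1 = p − 4 ⇒ −11p = -5 ⇒ p = 5/11, and the value is (-10)·(5/11) + 1 = -39/11.
For the smuggler: with q = P(Land), equating A's and B's payoffs gives −6q − 3 = 5q − 4 ⇒ q = 1/11.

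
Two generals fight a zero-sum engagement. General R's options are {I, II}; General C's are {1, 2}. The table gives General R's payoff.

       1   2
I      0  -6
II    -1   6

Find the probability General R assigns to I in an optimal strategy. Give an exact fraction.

7/13

Row minima: I → -6, II → -1; maximin = -1.
Column maxima: 1 → 0, 2 → 6; minimax = 0.
-1 ≠ 0, so there is no saddle point; optimal play is mixed.
Let General R play I with probability p. Expected payoff against 1: 0p + (-1)(1−p) = p − 1; against 2: (-6)p + 6(1−p) = −12p + 6.
Setting these equal: p − 1 = −12p + 6 ⇒ 13p = 7 ⇒ p = 7/13, and the value is (1)·(7/13) − 1 = -6/13.
For General C: with q = P(1), equating I's and II's payoffs gives 6q − 6 = −7q + 6 ⇒ q = 12/13.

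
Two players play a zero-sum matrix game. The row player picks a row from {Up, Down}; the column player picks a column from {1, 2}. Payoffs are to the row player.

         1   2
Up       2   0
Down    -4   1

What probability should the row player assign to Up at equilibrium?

5/7

Row minima: Up → 0, Down → -4; maximin = 0.
Column maxima: 1 → 2, 2 → 1; minimax = 1.
0 ≠ 1, so there is no saddle point; optimal play is mixed.
Let the row player play Up with probability p. Expected payoff against 1: 2p + (-4)(1−p) = 6p − 4; against 2: 0p + 1(1−p) = −p + 1.
Setting these equal: 6p − 4 = −p + 1 ⇒ 7p = 5 ⇒ p = 5/7, and the value is (6)·(5/7) − 4 = 2/7.
For the column player: with q = P(1), equating Up's and Down's payoffs gives 2q = −5q + 1 ⇒ q = 1/7.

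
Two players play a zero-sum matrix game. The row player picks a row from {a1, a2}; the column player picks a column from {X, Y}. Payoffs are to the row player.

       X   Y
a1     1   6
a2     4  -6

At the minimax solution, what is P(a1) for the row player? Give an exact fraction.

2/3

Row minima: a1 → 1, a2 → -6; maximin = 1.
Column maxima: X → 4, Y → 6; minimax = 4.
1 ≠ 4, so there is no saddle point; optimal play is mixed.
Let the row player play a1 with probability p. Expected payoff against X: 1p + 4(1−p) = −3p + 4; against Y: 6p + (-6)(1−p) = 12p − 6.
Setting these equal: −3p + 4 = 12p − 6 ⇒ −15p = -10 ⇒ p = 2/3, and the value is (-3)·(2/3) + 4 = 2.
For the column player: with q = P(X), equating a1's and a2's payoffs gives −5q + 6 = 10q − 6 ⇒ q = 4/5.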